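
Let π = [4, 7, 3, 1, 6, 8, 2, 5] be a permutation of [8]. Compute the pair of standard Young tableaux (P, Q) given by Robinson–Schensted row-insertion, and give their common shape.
P = [1, 2, 5] / [3, 6, 8] / [4, 7];  Q = [1, 2, 6] / [3, 5, 8] / [4, 7];  common shape = (3, 3, 2)

Row-insert the values π_1, π_2, … into P one at a time, bumping the leftmost entry strictly greater than the inserted value down to the next row. The recording tableau Q records, in position (i, j), the step at which that cell was added to P.
  Insert 4 (step 1): P = [4];  Q = [1]
  Insert 7 (step 2): P = [4, 7];  Q = [1, 2]
  Insert 3 (step 3): P = [3, 7] / [4];  Q = [1, 2] / [3]
  Insert 1 (step 4): P = [1, 7] / [3] / [4];  Q = [1, 2] / [3] / [4]
  Insert 6 (step 5): P = [1, 6] / [3, 7] / [4];  Q = [1, 2] / [3, 5] / [4]
  Insert 8 (step 6): P = [1, 6, 8] / [3, 7] / [4];  Q = [1, 2, 6] / [3, 5] / [4]
  Insert 2 (step 7): P = [1, 2, 8] / [3, 6] / [4, 7];  Q = [1, 2, 6] / [3, 5] / [4, 7]
  Insert 5 (step 8): P = [1, 2, 5] / [3, 6, 8] / [4, 7];  Q = [1, 2, 6] / [3, 5, 8] / [4, 7]
Final shape: (3, 3, 2).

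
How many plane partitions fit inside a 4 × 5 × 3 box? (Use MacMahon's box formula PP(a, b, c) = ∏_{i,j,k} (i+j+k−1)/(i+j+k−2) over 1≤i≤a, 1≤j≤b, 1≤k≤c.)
PP(4, 5, 3) = 116424

Evaluate the triple product over i = 1..4, j = 1..5, k = 1..3. The factors are (2/1) · (3/2) · (4/3) · (3/2) · (4/3) · (5/4) · (4/3) · (5/4) · … (60 factors total). The numerators and denominators telescope so the product is an integer; carrying out the multiplication exactly gives PP(4, 5, 3) = 116424.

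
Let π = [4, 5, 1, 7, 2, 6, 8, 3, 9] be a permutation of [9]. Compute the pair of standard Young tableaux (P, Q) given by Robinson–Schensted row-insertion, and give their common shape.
P = [1, 2, 3, 8, 9] / [4, 5, 6] / [7];  Q = [1, 2, 4, 7, 9] / [3, 5, 6] / [8];  common shape = (5, 3, 1)

Row-insert the values π_1, π_2, … into P one at a time, bumping the leftmost entry strictly greater than the inserted value down to the next row. The recording tableau Q records, in position (i, j), the step at which that cell was added to P.
  Insert 4 (step 1): P = [4];  Q = [1]
  Insert 5 (step 2): P = [4, 5];  Q = [1, 2]
  Insert 1 (step 3): P = [1, 5] / [4];  Q = [1, 2] / [3]
  Insert 7 (step 4): P = [1, 5, 7] / [4];  Q = [1, 2, 4] / [3]
  Insert 2 (step 5): P = [1, 2, 7] / [4, 5];  Q = [1, 2, 4] / [3, 5]
  Insert 6 (step 6): P = [1, 2, 6] / [4, 5, 7];  Q = [1, 2, 4] / [3, 5, 6]
  Insert 8 (step 7): P = [1, 2, 6, 8] / [4, 5, 7];  Q = [1, 2, 4, 7] / [3, 5, 6]
  Insert 3 (step 8): P = [1, 2, 3, 8] / [4, 5, 6] / [7];  Q = [1, 2, 4, 7] / [3, 5, 6] / [8]
  Insert 9 (step 9): P = [1, 2, 3, 8, 9] / [4, 5, 6] / [7];  Q = [1, 2, 4, 7, 9] / [3, 5, 6] / [8]
Final shape: (5, 3, 1).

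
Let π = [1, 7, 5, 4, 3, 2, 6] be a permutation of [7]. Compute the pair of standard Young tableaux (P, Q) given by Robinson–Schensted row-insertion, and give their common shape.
P = [1, 2, 6] / [3] / [4] / [5] / [7];  Q = [1, 2, 7] / [3] / [4] / [5] / [6];  common shape = (3, 1, 1, 1, 1)

Row-insert the values π_1, π_2, … into P one at a time, bumping the leftmost entry strictly greater than the inserted value down to the next row. The recording tableau Q records, in position (i, j), the step at which that cell was added to P.
  Insert 1 (step 1): P = [1];  Q = [1]
  Insert 7 (step 2): P = [1, 7];  Q = [1, 2]
  Insert 5 (step 3): P = [1, 5] / [7];  Q = [1, 2] / [3]
  Insert 4 (step 4): P = [1, 4] / [5] / [7];  Q = [1, 2] / [3] / [4]
  Insert 3 (step 5): P = [1, 3] / [4] / [5] / [7];  Q = [1, 2] / [3] / [4] / [5]
  Insert 2 (step 6): P = [1, 2] / [3] / [4] / [5] / [7];  Q = [1, 2] / [3] / [4] / [5] / [6]
  Insert 6 (step 7): P = [1, 2, 6] / [3] / [4] / [5] / [7];  Q = [1, 2, 7] / [3] / [4] / [5] / [6]
Final shape: (3, 1, 1, 1, 1).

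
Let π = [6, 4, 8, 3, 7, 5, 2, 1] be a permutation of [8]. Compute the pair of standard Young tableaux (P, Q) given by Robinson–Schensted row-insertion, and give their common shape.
P = [1, 5] / [2, 7] / [3, 8] / [4] / [6];  Q = [1, 3] / [2, 5] / [4, 6] / [7] / [8];  common shape = (2, 2, 2, 1, 1)

Row-insert the values π_1, π_2, … into P one at a time, bumping the leftmost entry strictly greater than the inserted value down to the next row. The recording tableau Q records, in position (i, j), the step at which that cell was added to P.
  Insert 6 (step 1): P = [6];  Q = [1]
  Insert 4 (step 2): P = [4] / [6];  Q = [1] / [2]
  Insert 8 (step 3): P = [4, 8] / [6];  Q = [1, 3] / [2]
  Insert 3 (step 4): P = [3, 8] / [4] / [6];  Q = [1, 3] / [2] / [4]
  Insert 7 (step 5): P = [3, 7] / [4, 8] / [6];  Q = [1, 3] / [2, 5] / [4]
  Insert 5 (step 6): P = [3, 5] / [4, 7] / [6, 8];  Q = [1, 3] / [2, 5] / [4, 6]
  Insert 2 (step 7): P = [2, 5] / [3, 7] / [4, 8] / [6];  Q = [1, 3] / [2, 5] / [4, 6] / [7]
  Insert 1 (step 8): P = [1, 5] / [2, 7] / [3, 8] / [4] / [6];  Q = [1, 3] / [2, 5] / [4, 6] / [7] / [8]
Final shape: (2, 2, 2, 1, 1).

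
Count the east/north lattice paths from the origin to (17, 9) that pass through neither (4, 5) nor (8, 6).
Number of paths = 2302610

Inclusion–exclusion. Total paths: C(26, 17) = 3124550. Through P₁: C(9, 4)·C(17, 13) = 299880. Through P₂: C(14, 8)·C(12, 9) = 660660. Since P₁ is strictly southwest of P₂, a monotone path through both must visit P₁ then P₂; paths through both = C(9, 4)·C(5, 4)·C(12, 9) = 138600. Avoid both = 3124550 − 299880 − 660660 + 138600 = 2302610.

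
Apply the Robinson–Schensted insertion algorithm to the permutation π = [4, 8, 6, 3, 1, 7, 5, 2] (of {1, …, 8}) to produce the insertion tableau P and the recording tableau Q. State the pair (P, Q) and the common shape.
P = [1, 2, 7] / [3, 5] / [4, 6] / [8];  Q = [1, 2, 6] / [3, 7] / [4, 8] / [5];  common shape = (3, 2, 2, 1)

Row-insert the values π_1, π_2, … into P one at a time, bumping the leftmost entry strictly greater than the inserted value down to the next row. The recording tableau Q records, in position (i, j), the step at which that cell was added to P.
  Insert 4 (step 1): P = [4];  Q = [1]
  Insert 8 (step 2): P = [4, 8];  Q = [1, 2]
  Insert 6 (step 3): P = [4, 6] / [8];  Q = [1, 2] / [3]
  Insert 3 (step 4): P = [3, 6] / [4] / [8];  Q = [1, 2] / [3] / [4]
  Insert 1 (step 5): P = [1, 6] / [3] / [4] / [8];  Q = [1, 2] / [3] / [4] / [5]
  Insert 7 (step 6): P = [1, 6, 7] / [3] / [4] / [8];  Q = [1, 2, 6] / [3] / [4] / [5]
  Insert 5 (step 7): P = [1, 5, 7] / [3, 6] / [4] / [8];  Q = [1, 2, 6] / [3, 7] / [4] / [5]
  Insert 2 (step 8): P = [1, 2, 7] / [3, 5] / [4, 6] / [8];  Q = [1, 2, 6] / [3, 7] / [4, 8] / [5]
Final shape: (3, 2, 2, 1).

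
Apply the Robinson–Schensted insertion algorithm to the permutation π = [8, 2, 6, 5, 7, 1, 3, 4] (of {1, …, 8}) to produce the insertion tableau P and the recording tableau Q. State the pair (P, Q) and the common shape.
P = [1, 3, 4] / [2, 5, 7] / [6] / [8];  Q = [1, 3, 5] / [2, 7, 8] / [4] / [6];  common shape = (3, 3, 1, 1)

Row-insert the values π_1, π_2, … into P one at a time, bumping the leftmost entry strictly greater than the inserted value down to the next row. The recording tableau Q records, in position (i, j), the step at which that cell was added to P.
  Insert 8 (step 1): P = [8];  Q = [1]
  Insert 2 (step 2): P = [2] / [8];  Q = [1] / [2]
  Insert 6 (step 3): P = [2, 6] / [8];  Q = [1, 3] / [2]
  Insert 5 (step 4): P = [2, 5] / [6] / [8];  Q = [1, 3] / [2] / [4]
  Insert 7 (step 5): P = [2, 5, 7] / [6] / [8];  Q = [1, 3, 5] / [2] / [4]
  Insert 1 (step 6): P = [1, 5, 7] / [2] / [6] / [8];  Q = [1, 3, 5] / [2] / [4] / [6]
  Insert 3 (step 7): P = [1, 3, 7] / [2, 5] / [6] / [8];  Q = [1, 3, 5] / [2, 7] / [4] / [6]
  Insert 4 (step 8): P = [1, 3, 4] / [2, 5, 7] / [6] / [8];  Q = [1, 3, 5] / [2, 7, 8] / [4] / [6]
Final shape: (3, 3, 1, 1).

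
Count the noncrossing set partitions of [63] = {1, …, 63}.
C_63 = 94295850558771979787935384946380125

These noncrossing partitions are counted by the Catalan number C_n = (1/(n + 1)) · C(2n, n). For n = 63: C_63 = (1/64) · C(126, 63) = 6034934435761406706427864636568328000/64 = 94295850558771979787935384946380125.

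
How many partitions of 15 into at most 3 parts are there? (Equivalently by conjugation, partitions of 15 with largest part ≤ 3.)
p(15, parts ≤ 3) = 27

Partitions of 15 with all parts ≤ 3: 3+3+3+3+3, 3+3+3+3+2+1, 3+3+3+3+1+1+1, 3+3+3+2+2+2, 3+3+3+2+2+1+1, 3+3+3+2+1+1+1+1, 3+3+3+1+1+1+1+1+1, 3+3+2+2+2+2+1, 3+3+2+2+2+1+1+1, 3+3+2+2+1+1+1+1+1, 3+3+2+1+1+1+1+1+1+1, 3+3+1+1+1+1+1+1+1+1+1, 3+2+2+2+2+2+2, 3+2+2+2+2+2+1+1, 3+2+2+2+2+1+1+1+1, 3+2+2+2+1+1+1+1+1+1, 3+2+2+1+1+1+1+1+1+1+1, 3+2+1+1+1+1+1+1+1+1+1+1, 3+1+1+1+1+1+1+1+1+1+1+1+1, 2+2+2+2+2+2+2+1, 2+2+2+2+2+2+1+1+1, 2+2+2+2+2+1+1+1+1+1, 2+2+2+2+1+1+1+1+1+1+1, 2+2+2+1+1+1+1+1+1+1+1+1, 2+2+1+1+1+1+1+1+1+1+1+1+1, 2+1+1+1+1+1+1+1+1+1+1+1+1+1, 1+1+1+1+1+1+1+1+1+1+1+1+1+1+1. Count = 27.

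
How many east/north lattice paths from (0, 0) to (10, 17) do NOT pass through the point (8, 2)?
Number of paths = 8430165

Total paths from (0, 0) to (10, 17): C(27, 10) = 8436285. Paths through (8, 2): (paths (0, 0) → (8, 2)) × (paths (8, 2) → (10, 17)) = C(10, 8) · C(17, 2) = 45 · 136 = 6120. Avoidance count = 8436285 − 6120 = 8430165.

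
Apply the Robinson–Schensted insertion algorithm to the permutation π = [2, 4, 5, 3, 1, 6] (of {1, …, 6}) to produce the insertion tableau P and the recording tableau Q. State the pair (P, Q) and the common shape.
P = [1, 3, 5, 6] / [2] / [4];  Q = [1, 2, 3, 6] / [4] / [5];  common shape = (4, 1, 1)

Row-insert the values π_1, π_2, … into P one at a time, bumping the leftmost entry strictly greater than the inserted value down to the next row. The recording tableau Q records, in position (i, j), the step at which that cell was added to P.
  Insert 2 (step 1): P = [2];  Q = [1]
  Insert 4 (step 2): P = [2, 4];  Q = [1, 2]
  Insert 5 (step 3): P = [2, 4, 5];  Q = [1, 2, 3]
  Insert 3 (step 4): P = [2, 3, 5] / [4];  Q = [1, 2, 3] / [4]
  Insert 1 (step 5): P = [1, 3, 5] / [2] / [4];  Q = [1, 2, 3] / [4] / [5]
  Insert 6 (step 6): P = [1, 3, 5, 6] / [2] / [4];  Q = [1, 2, 3, 6] / [4] / [5]
Final shape: (4, 1, 1).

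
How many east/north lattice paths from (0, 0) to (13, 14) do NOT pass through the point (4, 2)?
Number of paths = 15649350

Total paths from (0, 0) to (13, 14): C(27, 13) = 20058300. Paths through (4, 2): (paths (0, 0) → (4, 2)) × (paths (4, 2) → (13, 14)) = C(6, 4) · C(21, 9) = 15 · 293930 = 4408950. Avoidance count = 20058300 − 4408950 = 15649350.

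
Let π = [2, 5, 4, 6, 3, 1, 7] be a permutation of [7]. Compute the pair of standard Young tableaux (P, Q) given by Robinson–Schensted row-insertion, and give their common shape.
P = [1, 3, 6, 7] / [2] / [4] / [5];  Q = [1, 2, 4, 7] / [3] / [5] / [6];  common shape = (4, 1, 1, 1)

Row-insert the values π_1, π_2, … into P one at a time, bumping the leftmost entry strictly greater than the inserted value down to the next row. The recording tableau Q records, in position (i, j), the step at which that cell was added to P.
  Insert 2 (step 1): P = [2];  Q = [1]
  Insert 5 (step 2): P = [2, 5];  Q = [1, 2]
  Insert 4 (step 3): P = [2, 4] / [5];  Q = [1, 2] / [3]
  Insert 6 (step 4): P = [2, 4, 6] / [5];  Q = [1, 2, 4] / [3]
  Insert 3 (step 5): P = [2, 3, 6] / [4] / [5];  Q = [1, 2, 4] / [3] / [5]
  Insert 1 (step 6): P = [1, 3, 6] / [2] / [4] / [5];  Q = [1, 2, 4] / [3] / [5] / [6]
  Insert 7 (step 7): P = [1, 3, 6, 7] / [2] / [4] / [5];  Q = [1, 2, 4, 7] / [3] / [5] / [6]
Final shape: (4, 1, 1, 1).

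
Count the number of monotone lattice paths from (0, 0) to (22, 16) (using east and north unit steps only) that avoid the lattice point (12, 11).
Number of paths = 18179684196

Total paths from (0, 0) to (22, 16): C(38, 22) = 22239974430. Paths through (12, 11): (paths (0, 0) → (12, 11)) × (paths (12, 11) → (22, 16)) = C(23, 12) · C(15, 10) = 1352078 · 3003 = 4060290234. Avoidance count = 22239974430 − 4060290234 = 18179684196.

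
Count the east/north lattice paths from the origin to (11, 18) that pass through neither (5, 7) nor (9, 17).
Number of paths = 17800224

Inclusion–exclusion. Total paths: C(29, 11) = 34597290. Through P₁: C(12, 5)·C(17, 6) = 9801792. Through P₂: C(26, 9)·C(3, 2) = 9373650. Since P₁ is strictly southwest of P₂, a monotone path through both must visit P₁ then P₂; paths through both = C(12, 5)·C(14, 4)·C(3, 2) = 2378376. Avoid both = 34597290 − 9801792 − 9373650 + 2378376 = 17800224.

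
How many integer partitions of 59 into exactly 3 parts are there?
p(59, 3 parts) = 290

Partitions of n into exactly k parts are in bijection with partitions of n − k into at most k parts (subtract 1 from each part). So p(59, exactly 3) = p(56, parts ≤ 3). Computing via the recurrence p(m, j) = p(m, j−1) + p(m−j, j) gives 290.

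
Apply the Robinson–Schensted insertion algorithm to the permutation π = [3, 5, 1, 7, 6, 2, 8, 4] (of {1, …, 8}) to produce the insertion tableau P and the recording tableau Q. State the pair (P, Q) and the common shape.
P = [1, 2, 4, 8] / [3, 5, 6] / [7];  Q = [1, 2, 4, 7] / [3, 5, 8] / [6];  common shape = (4, 3, 1)

Row-insert the values π_1, π_2, … into P one at a time, bumping the leftmost entry strictly greater than the inserted value down to the next row. The recording tableau Q records, in position (i, j), the step at which that cell was added to P.
  Insert 3 (step 1): P = [3];  Q = [1]
  Insert 5 (step 2): P = [3, 5];  Q = [1, 2]
  Insert 1 (step 3): P = [1, 5] / [3];  Q = [1, 2] / [3]
  Insert 7 (step 4): P = [1, 5, 7] / [3];  Q = [1, 2, 4] / [3]
  Insert 6 (step 5): P = [1, 5, 6] / [3, 7];  Q = [1, 2, 4] / [3, 5]
  Insert 2 (step 6): P = [1, 2, 6] / [3, 5] / [7];  Q = [1, 2, 4] / [3, 5] / [6]
  Insert 8 (step 7): P = [1, 2, 6, 8] / [3, 5] / [7];  Q = [1, 2, 4, 7] / [3, 5] / [6]
  Insert 4 (step 8): P = [1, 2, 4, 8] / [3, 5, 6] / [7];  Q = [1, 2, 4, 7] / [3, 5, 8] / [6]
Final shape: (4, 3, 1).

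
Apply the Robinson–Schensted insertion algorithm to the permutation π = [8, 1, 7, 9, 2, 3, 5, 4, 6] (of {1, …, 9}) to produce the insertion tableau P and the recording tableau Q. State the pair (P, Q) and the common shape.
P = [1, 2, 3, 4, 6] / [5, 9] / [7] / [8];  Q = [1, 3, 4, 7, 9] / [2, 6] / [5] / [8];  common shape = (5, 2, 1, 1)

Row-insert the values π_1, π_2, … into P one at a time, bumping the leftmost entry strictly greater than the inserted value down to the next row. The recording tableau Q records, in position (i, j), the step at which that cell was added to P.
  Insert 8 (step 1): P = [8];  Q = [1]
  Insert 1 (step 2): P = [1] / [8];  Q = [1] / [2]
  Insert 7 (step 3): P = [1, 7] / [8];  Q = [1, 3] / [2]
  Insert 9 (step 4): P = [1, 7, 9] / [8];  Q = [1, 3, 4] / [2]
  Insert 2 (step 5): P = [1, 2, 9] / [7] / [8];  Q = [1, 3, 4] / [2] / [5]
  Insert 3 (step 6): P = [1, 2, 3] / [7, 9] / [8];  Q = [1, 3, 4] / [2, 6] / [5]
  Insert 5 (step 7): P = [1, 2, 3, 5] / [7, 9] / [8];  Q = [1, 3, 4, 7] / [2, 6] / [5]
  Insert 4 (step 8): P = [1, 2, 3, 4] / [5, 9] / [7] / [8];  Q = [1, 3, 4, 7] / [2, 6] / [5] / [8]
  Insert 6 (step 9): P = [1, 2, 3, 4, 6] / [5, 9] / [7] / [8];  Q = [1, 3, 4, 7, 9] / [2, 6] / [5] / [8]
Final shape: (5, 2, 1, 1).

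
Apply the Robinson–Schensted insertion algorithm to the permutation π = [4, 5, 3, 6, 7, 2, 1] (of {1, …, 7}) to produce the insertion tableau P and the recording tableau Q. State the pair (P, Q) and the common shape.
P = [1, 5, 6, 7] / [2] / [3] / [4];  Q = [1, 2, 4, 5] / [3] / [6] / [7];  common shape = (4, 1, 1, 1)

Row-insert the values π_1, π_2, … into P one at a time, bumping the leftmost entry strictly greater than the inserted value down to the next row. The recording tableau Q records, in position (i, j), the step at which that cell was added to P.
  Insert 4 (step 1): P = [4];  Q = [1]
  Insert 5 (step 2): P = [4, 5];  Q = [1, 2]
  Insert 3 (step 3): P = [3, 5] / [4];  Q = [1, 2] / [3]
  Insert 6 (step 4): P = [3, 5, 6] / [4];  Q = [1, 2, 4] / [3]
  Insert 7 (step 5): P = [3, 5, 6, 7] / [4];  Q = [1, 2, 4, 5] / [3]
  Insert 2 (step 6): P = [2, 5, 6, 7] / [3] / [4];  Q = [1, 2, 4, 5] / [3] / [6]
  Insert 1 (step 7): P = [1, 5, 6, 7] / [2] / [3] / [4];  Q = [1, 2, 4, 5] / [3] / [6] / [7]
Final shape: (4, 1, 1, 1).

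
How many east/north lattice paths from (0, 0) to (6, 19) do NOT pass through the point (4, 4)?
Number of paths = 167580

Total paths from (0, 0) to (6, 19): C(25, 6) = 177100. Paths through (4, 4): (paths (0, 0) → (4, 4)) × (paths (4, 4) → (6, 19)) = C(8, 4) · C(17, 2) = 70 · 136 = 9520. Avoidance count = 177100 − 9520 = 167580.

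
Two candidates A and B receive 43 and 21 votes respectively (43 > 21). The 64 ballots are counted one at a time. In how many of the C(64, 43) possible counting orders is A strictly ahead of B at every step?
Strict-lead orderings = 14130873926790390

Total orderings of the 64 votes with 43 for A: C(64, 43) = 41107996877935680. By the Bertrand ballot formula (Cycle Lemma / reflection principle), the number of orderings in which A is strictly ahead of B throughout is (p − q)/(p + q) · C(p + q, p) = (43 − 21)/(43 + 21) · 41107996877935680 = 14130873926790390.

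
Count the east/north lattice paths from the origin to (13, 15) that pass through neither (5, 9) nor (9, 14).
Number of paths = 28605464

Inclusion–exclusion. Total paths: C(28, 13) = 37442160. Through P₁: C(14, 5)·C(14, 8) = 6012006. Through P₂: C(23, 9)·C(5, 4) = 4085950. Since P₁ is strictly southwest of P₂, a monotone path through both must visit P₁ then P₂; paths through both = C(14, 5)·C(9, 4)·C(5, 4) = 1261260. Avoid both = 37442160 − 6012006 − 4085950 + 1261260 = 28605464.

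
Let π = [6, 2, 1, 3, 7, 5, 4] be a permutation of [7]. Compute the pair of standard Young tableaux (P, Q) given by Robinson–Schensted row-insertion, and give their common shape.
P = [1, 3, 4] / [2, 5] / [6, 7];  Q = [1, 4, 5] / [2, 6] / [3, 7];  common shape = (3, 2, 2)

Row-insert the values π_1, π_2, … into P one at a time, bumping the leftmost entry strictly greater than the inserted value down to the next row. The recording tableau Q records, in position (i, j), the step at which that cell was added to P.
  Insert 6 (step 1): P = [6];  Q = [1]
  Insert 2 (step 2): P = [2] / [6];  Q = [1] / [2]
  Insert 1 (step 3): P = [1] / [2] / [6];  Q = [1] / [2] / [3]
  Insert 3 (step 4): P = [1, 3] / [2] / [6];  Q = [1, 4] / [2] / [3]
  Insert 7 (step 5): P = [1, 3, 7] / [2] / [6];  Q = [1, 4, 5] / [2] / [3]
  Insert 5 (step 6): P = [1, 3, 5] / [2, 7] / [6];  Q = [1, 4, 5] / [2, 6] / [3]
  Insert 4 (step 7): P = [1, 3, 4] / [2, 5] / [6, 7];  Q = [1, 4, 5] / [2, 6] / [3, 7]
Final shape: (3, 2, 2).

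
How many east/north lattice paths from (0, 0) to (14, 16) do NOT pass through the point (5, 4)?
Number of paths = 108387495

Total paths from (0, 0) to (14, 16): C(30, 14) = 145422675. Paths through (5, 4): (paths (0, 0) → (5, 4)) × (paths (5, 4) → (14, 16)) = C(9, 5) · C(21, 9) = 126 · 293930 = 37035180. Avoidance count = 145422675 − 37035180 = 108387495.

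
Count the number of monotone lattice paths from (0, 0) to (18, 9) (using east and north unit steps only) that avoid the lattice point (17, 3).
Number of paths = 4678845

Total paths from (0, 0) to (18, 9): C(27, 18) = 4686825. Paths through (17, 3): (paths (0, 0) → (17, 3)) × (paths (17, 3) → (18, 9)) = C(20, 17) · C(7, 1) = 1140 · 7 = 7980. Avoidance count = 4686825 − 7980 = 4678845.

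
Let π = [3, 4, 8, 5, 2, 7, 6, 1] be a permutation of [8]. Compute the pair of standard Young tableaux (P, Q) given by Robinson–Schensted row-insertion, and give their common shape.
P = [1, 4, 5, 6] / [2, 7] / [3] / [8];  Q = [1, 2, 3, 6] / [4, 7] / [5] / [8];  common shape = (4, 2, 1, 1)

Row-insert the values π_1, π_2, … into P one at a time, bumping the leftmost entry strictly greater than the inserted value down to the next row. The recording tableau Q records, in position (i, j), the step at which that cell was added to P.
  Insert 3 (step 1): P = [3];  Q = [1]
  Insert 4 (step 2): P = [3, 4];  Q = [1, 2]
  Insert 8 (step 3): P = [3, 4, 8];  Q = [1, 2, 3]
  Insert 5 (step 4): P = [3, 4, 5] / [8];  Q = [1, 2, 3] / [4]
  Insert 2 (step 5): P = [2, 4, 5] / [3] / [8];  Q = [1, 2, 3] / [4] / [5]
  Insert 7 (step 6): P = [2, 4, 5, 7] / [3] / [8];  Q = [1, 2, 3, 6] / [4] / [5]
  Insert 6 (step 7): P = [2, 4, 5, 6] / [3, 7] / [8];  Q = [1, 2, 3, 6] / [4, 7] / [5]
  Insert 1 (step 8): P = [1, 4, 5, 6] / [2, 7] / [3] / [8];  Q = [1, 2, 3, 6] / [4, 7] / [5] / [8]
Final shape: (4, 2, 1, 1).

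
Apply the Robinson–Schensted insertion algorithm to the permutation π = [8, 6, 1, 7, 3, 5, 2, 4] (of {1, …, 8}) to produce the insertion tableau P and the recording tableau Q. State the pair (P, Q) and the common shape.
P = [1, 2, 4] / [3, 5] / [6, 7] / [8];  Q = [1, 4, 6] / [2, 5] / [3, 8] / [7];  common shape = (3, 2, 2, 1)

Row-insert the values π_1, π_2, … into P one at a time, bumping the leftmost entry strictly greater than the inserted value down to the next row. The recording tableau Q records, in position (i, j), the step at which that cell was added to P.
  Insert 8 (step 1): P = [8];  Q = [1]
  Insert 6 (step 2): P = [6] / [8];  Q = [1] / [2]
  Insert 1 (step 3): P = [1] / [6] / [8];  Q = [1] / [2] / [3]
  Insert 7 (step 4): P = [1, 7] / [6] / [8];  Q = [1, 4] / [2] / [3]
  Insert 3 (step 5): P = [1, 3] / [6, 7] / [8];  Q = [1, 4] / [2, 5] / [3]
  Insert 5 (step 6): P = [1, 3, 5] / [6, 7] / [8];  Q = [1, 4, 6] / [2, 5] / [3]
  Insert 2 (step 7): P = [1, 2, 5] / [3, 7] / [6] / [8];  Q = [1, 4, 6] / [2, 5] / [3] / [7]
  Insert 4 (step 8): P = [1, 2, 4] / [3, 5] / [6, 7] / [8];  Q = [1, 4, 6] / [2, 5] / [3, 8] / [7]
Final shape: (3, 2, 2, 1).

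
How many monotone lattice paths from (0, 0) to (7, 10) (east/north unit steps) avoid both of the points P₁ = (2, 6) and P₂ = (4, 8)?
Number of paths = 12650

Inclusion–exclusion. Total paths: C(17, 7) = 19448. Through P₁: C(8, 2)·C(9, 5) = 3528. Through P₂: C(12, 4)·C(5, 3) = 4950. Since P₁ is strictly southwest of P₂, a monotone path through both must visit P₁ then P₂; paths through both = C(8, 2)·C(4, 2)·C(5, 3) = 1680. Avoid both = 19448 − 3528 − 4950 + 1680 = 12650.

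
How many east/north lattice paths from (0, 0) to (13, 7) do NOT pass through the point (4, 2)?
Number of paths = 47490

Total paths from (0, 0) to (13, 7): C(20, 13) = 77520. Paths through (4, 2): (paths (0, 0) → (4, 2)) × (paths (4, 2) → (13, 7)) = C(6, 4) · C(14, 9) = 15 · 2002 = 30030. Avoidance count = 77520 − 30030 = 47490.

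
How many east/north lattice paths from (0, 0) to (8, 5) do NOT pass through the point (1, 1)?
Number of paths = 627

Total paths from (0, 0) to (8, 5): C(13, 8) = 1287. Paths through (1, 1): (paths (0, 0) → (1, 1)) × (paths (1, 1) → (8, 5)) = C(2, 1) · C(11, 7) = 2 · 330 = 660. Avoidance count = 1287 − 660 = 627.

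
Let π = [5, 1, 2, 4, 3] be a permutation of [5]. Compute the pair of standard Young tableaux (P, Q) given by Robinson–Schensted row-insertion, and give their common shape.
P = [1, 2, 3] / [4] / [5];  Q = [1, 3, 4] / [2] / [5];  common shape = (3, 1, 1)

Row-insert the values π_1, π_2, … into P one at a time, bumping the leftmost entry strictly greater than the inserted value down to the next row. The recording tableau Q records, in position (i, j), the step at which that cell was added to P.
  Insert 5 (step 1): P = [5];  Q = [1]
  Insert 1 (step 2): P = [1] / [5];  Q = [1] / [2]
  Insert 2 (step 3): P = [1, 2] / [5];  Q = [1, 3] / [2]
  Insert 4 (step 4): P = [1, 2, 4] / [5];  Q = [1, 3, 4] / [2]
  Insert 3 (step 5): P = [1, 2, 3] / [4] / [5];  Q = [1, 3, 4] / [2] / [5]
Final shape: (3, 1, 1).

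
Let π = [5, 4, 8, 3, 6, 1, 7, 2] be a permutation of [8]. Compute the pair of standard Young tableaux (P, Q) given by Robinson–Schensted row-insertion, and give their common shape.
P = [1, 2, 7] / [3, 6] / [4, 8] / [5];  Q = [1, 3, 7] / [2, 5] / [4, 8] / [6];  common shape = (3, 2, 2, 1)

Row-insert the values π_1, π_2, … into P one at a time, bumping the leftmost entry strictly greater than the inserted value down to the next row. The recording tableau Q records, in position (i, j), the step at which that cell was added to P.
  Insert 5 (step 1): P = [5];  Q = [1]
  Insert 4 (step 2): P = [4] / [5];  Q = [1] / [2]
  Insert 8 (step 3): P = [4, 8] / [5];  Q = [1, 3] / [2]
  Insert 3 (step 4): P = [3, 8] / [4] / [5];  Q = [1, 3] / [2] / [4]
  Insert 6 (step 5): P = [3, 6] / [4, 8] / [5];  Q = [1, 3] / [2, 5] / [4]
  Insert 1 (step 6): P = [1, 6] / [3, 8] / [4] / [5];  Q = [1, 3] / [2, 5] / [4] / [6]
  Insert 7 (step 7): P = [1, 6, 7] / [3, 8] / [4] / [5];  Q = [1, 3, 7] / [2, 5] / [4] / [6]
  Insert 2 (step 8): P = [1, 2, 7] / [3, 6] / [4, 8] / [5];  Q = [1, 3, 7] / [2, 5] / [4, 8] / [6]
Final shape: (3, 2, 2, 1).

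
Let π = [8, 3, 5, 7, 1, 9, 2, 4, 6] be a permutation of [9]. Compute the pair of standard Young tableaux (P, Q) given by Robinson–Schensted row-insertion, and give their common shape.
P = [1, 2, 4, 6] / [3, 5, 7, 9] / [8];  Q = [1, 3, 4, 6] / [2, 7, 8, 9] / [5];  common shape = (4, 4, 1)

Row-insert the values π_1, π_2, … into P one at a time, bumping the leftmost entry strictly greater than the inserted value down to the next row. The recording tableau Q records, in position (i, j), the step at which that cell was added to P.
  Insert 8 (step 1): P = [8];  Q = [1]
  Insert 3 (step 2): P = [3] / [8];  Q = [1] / [2]
  Insert 5 (step 3): P = [3, 5] / [8];  Q = [1, 3] / [2]
  Insert 7 (step 4): P = [3, 5, 7] / [8];  Q = [1, 3, 4] / [2]
  Insert 1 (step 5): P = [1, 5, 7] / [3] / [8];  Q = [1, 3, 4] / [2] / [5]
  Insert 9 (step 6): P = [1, 5, 7, 9] / [3] / [8];  Q = [1, 3, 4, 6] / [2] / [5]
  Insert 2 (step 7): P = [1, 2, 7, 9] / [3, 5] / [8];  Q = [1, 3, 4, 6] / [2, 7] / [5]
  Insert 4 (step 8): P = [1, 2, 4, 9] / [3, 5, 7] / [8];  Q = [1, 3, 4, 6] / [2, 7, 8] / [5]
  Insert 6 (step 9): P = [1, 2, 4, 6] / [3, 5, 7, 9] / [8];  Q = [1, 3, 4, 6] / [2, 7, 8, 9] / [5]
Final shape: (4, 4, 1).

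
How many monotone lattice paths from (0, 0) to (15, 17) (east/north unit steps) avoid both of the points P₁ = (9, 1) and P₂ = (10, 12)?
Number of paths = 402052038

Inclusion–exclusion. Total paths: C(32, 15) = 565722720. Through P₁: C(10, 9)·C(22, 6) = 746130. Through P₂: C(22, 10)·C(10, 5) = 162954792. Since P₁ is strictly southwest of P₂, a monotone path through both must visit P₁ then P₂; paths through both = C(10, 9)·C(12, 1)·C(10, 5) = 30240. Avoid both = 565722720 − 746130 − 162954792 + 30240 = 402052038.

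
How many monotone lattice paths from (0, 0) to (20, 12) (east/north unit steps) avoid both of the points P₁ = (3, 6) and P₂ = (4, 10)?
Number of paths = 217224399

Inclusion–exclusion. Total paths: C(32, 20) = 225792840. Through P₁: C(9, 3)·C(23, 17) = 8479548. Through P₂: C(14, 4)·C(18, 16) = 153153. Since P₁ is strictly southwest of P₂, a monotone path through both must visit P₁ then P₂; paths through both = C(9, 3)·C(5, 1)·C(18, 16) = 64260. Avoid both = 225792840 − 8479548 − 153153 + 64260 = 217224399.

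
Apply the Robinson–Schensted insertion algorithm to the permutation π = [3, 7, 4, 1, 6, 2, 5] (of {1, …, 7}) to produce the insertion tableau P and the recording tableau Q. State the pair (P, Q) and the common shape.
P = [1, 2, 5] / [3, 4, 6] / [7];  Q = [1, 2, 5] / [3, 6, 7] / [4];  common shape = (3, 3, 1)

Row-insert the values π_1, π_2, … into P one at a time, bumping the leftmost entry strictly greater than the inserted value down to the next row. The recording tableau Q records, in position (i, j), the step at which that cell was added to P.
  Insert 3 (step 1): P = [3];  Q = [1]
  Insert 7 (step 2): P = [3, 7];  Q = [1, 2]
  Insert 4 (step 3): P = [3, 4] / [7];  Q = [1, 2] / [3]
  Insert 1 (step 4): P = [1, 4] / [3] / [7];  Q = [1, 2] / [3] / [4]
  Insert 6 (step 5): P = [1, 4, 6] / [3] / [7];  Q = [1, 2, 5] / [3] / [4]
  Insert 2 (step 6): P = [1, 2, 6] / [3, 4] / [7];  Q = [1, 2, 5] / [3, 6] / [4]
  Insert 5 (step 7): P = [1, 2, 5] / [3, 4, 6] / [7];  Q = [1, 2, 5] / [3, 6, 7] / [4]
Final shape: (3, 3, 1).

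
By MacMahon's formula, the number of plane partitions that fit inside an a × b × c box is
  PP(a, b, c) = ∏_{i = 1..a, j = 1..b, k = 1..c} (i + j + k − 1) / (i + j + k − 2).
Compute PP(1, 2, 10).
PP(1, 2, 10) = 66

Evaluate the triple product over i = 1..1, j = 1..2, k = 1..10. The factors are (2/1) · (3/2) · (4/3) · (5/4) · (6/5) · (7/6) · (8/7) · (9/8) · … (20 factors total). The numerators and denominators telescope so the product is an integer; carrying out the multiplication exactly gives PP(1, 2, 10) = 66.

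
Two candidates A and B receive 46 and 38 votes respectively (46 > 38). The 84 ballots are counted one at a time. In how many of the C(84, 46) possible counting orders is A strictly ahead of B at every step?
Strict-lead orderings = 109674208922503655495520

Total orderings of the 84 votes with 46 for A: C(84, 46) = 1151579193686288382702960. By the Bertrand ballot formula (Cycle Lemma / reflection principle), the number of orderings in which A is strictly ahead of B throughout is (p − q)/(p + q) · C(p + q, p) = (46 − 38)/(46 + 38) · 1151579193686288382702960 = 109674208922503655495520.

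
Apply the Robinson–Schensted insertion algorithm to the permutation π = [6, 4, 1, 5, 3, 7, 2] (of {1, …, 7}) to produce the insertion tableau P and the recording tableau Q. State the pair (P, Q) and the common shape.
P = [1, 2, 7] / [3, 5] / [4] / [6];  Q = [1, 4, 6] / [2, 5] / [3] / [7];  common shape = (3, 2, 1, 1)

Row-insert the values π_1, π_2, … into P one at a time, bumping the leftmost entry strictly greater than the inserted value down to the next row. The recording tableau Q records, in position (i, j), the step at which that cell was added to P.
  Insert 6 (step 1): P = [6];  Q = [1]
  Insert 4 (step 2): P = [4] / [6];  Q = [1] / [2]
  Insert 1 (step 3): P = [1] / [4] / [6];  Q = [1] / [2] / [3]
  Insert 5 (step 4): P = [1, 5] / [4] / [6];  Q = [1, 4] / [2] / [3]
  Insert 3 (step 5): P = [1, 3] / [4, 5] / [6];  Q = [1, 4] / [2, 5] / [3]
  Insert 7 (step 6): P = [1, 3, 7] / [4, 5] / [6];  Q = [1, 4, 6] / [2, 5] / [3]
  Insert 2 (step 7): P = [1, 2, 7] / [3, 5] / [4] / [6];  Q = [1, 4, 6] / [2, 5] / [3] / [7]
Final shape: (3, 2, 1, 1).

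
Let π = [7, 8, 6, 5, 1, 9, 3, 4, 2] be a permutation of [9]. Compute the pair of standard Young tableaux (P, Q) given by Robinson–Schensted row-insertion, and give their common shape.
P = [1, 2, 4] / [3, 8, 9] / [5] / [6] / [7];  Q = [1, 2, 6] / [3, 7, 8] / [4] / [5] / [9];  common shape = (3, 3, 1, 1, 1)

Row-insert the values π_1, π_2, … into P one at a time, bumping the leftmost entry strictly greater than the inserted value down to the next row. The recording tableau Q records, in position (i, j), the step at which that cell was added to P.
  Insert 7 (step 1): P = [7];  Q = [1]
  Insert 8 (step 2): P = [7, 8];  Q = [1, 2]
  Insert 6 (step 3): P = [6, 8] / [7];  Q = [1, 2] / [3]
  Insert 5 (step 4): P = [5, 8] / [6] / [7];  Q = [1, 2] / [3] / [4]
  Insert 1 (step 5): P = [1, 8] / [5] / [6] / [7];  Q = [1, 2] / [3] / [4] / [5]
  Insert 9 (step 6): P = [1, 8, 9] / [5] / [6] / [7];  Q = [1, 2, 6] / [3] / [4] / [5]
  Insert 3 (step 7): P = [1, 3, 9] / [5, 8] / [6] / [7];  Q = [1, 2, 6] / [3, 7] / [4] / [5]
  Insert 4 (step 8): P = [1, 3, 4] / [5, 8, 9] / [6] / [7];  Q = [1, 2, 6] / [3, 7, 8] / [4] / [5]
  Insert 2 (step 9): P = [1, 2, 4] / [3, 8, 9] / [5] / [6] / [7];  Q = [1, 2, 6] / [3, 7, 8] / [4] / [5] / [9]
Final shape: (3, 3, 1, 1, 1).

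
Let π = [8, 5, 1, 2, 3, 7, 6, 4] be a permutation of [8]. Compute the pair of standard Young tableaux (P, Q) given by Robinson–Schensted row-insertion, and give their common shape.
P = [1, 2, 3, 4] / [5, 6] / [7] / [8];  Q = [1, 4, 5, 6] / [2, 7] / [3] / [8];  common shape = (4, 2, 1, 1)

Row-insert the values π_1, π_2, … into P one at a time, bumping the leftmost entry strictly greater than the inserted value down to the next row. The recording tableau Q records, in position (i, j), the step at which that cell was added to P.
  Insert 8 (step 1): P = [8];  Q = [1]
  Insert 5 (step 2): P = [5] / [8];  Q = [1] / [2]
  Insert 1 (step 3): P = [1] / [5] / [8];  Q = [1] / [2] / [3]
  Insert 2 (step 4): P = [1, 2] / [5] / [8];  Q = [1, 4] / [2] / [3]
  Insert 3 (step 5): P = [1, 2, 3] / [5] / [8];  Q = [1, 4, 5] / [2] / [3]
  Insert 7 (step 6): P = [1, 2, 3, 7] / [5] / [8];  Q = [1, 4, 5, 6] / [2] / [3]
  Insert 6 (step 7): P = [1, 2, 3, 6] / [5, 7] / [8];  Q = [1, 4, 5, 6] / [2, 7] / [3]
  Insert 4 (step 8): P = [1, 2, 3, 4] / [5, 6] / [7] / [8];  Q = [1, 4, 5, 6] / [2, 7] / [3] / [8]
Final shape: (4, 2, 1, 1).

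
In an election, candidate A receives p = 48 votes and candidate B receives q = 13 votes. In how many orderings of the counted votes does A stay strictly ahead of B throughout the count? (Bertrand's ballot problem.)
Strict-lead orderings = 3767504582625

Total orderings of the 61 votes with 48 for A: C(61, 48) = 6566222272575. By the Bertrand ballot formula (Cycle Lemma / reflection principle), the number of orderings in which A is strictly ahead of B throughout is (p − q)/(p + q) · C(p + q, p) = (48 − 13)/(48 + 13) · 6566222272575 = 3767504582625.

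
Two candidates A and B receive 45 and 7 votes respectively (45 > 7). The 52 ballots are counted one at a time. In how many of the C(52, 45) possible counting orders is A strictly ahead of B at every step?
Strict-lead orderings = 97765640

Total orderings of the 52 votes with 45 for A: C(52, 45) = 133784560. By the Bertrand ballot formula (Cycle Lemma / reflection principle), the number of orderings in which A is strictly ahead of B throughout is (p − q)/(p + q) · C(p + q, p) = (45 − 7)/(45 + 7) · 133784560 = 97765640.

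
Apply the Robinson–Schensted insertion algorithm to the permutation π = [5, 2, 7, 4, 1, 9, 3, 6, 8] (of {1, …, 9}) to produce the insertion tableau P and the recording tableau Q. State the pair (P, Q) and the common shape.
P = [1, 3, 6, 8] / [2, 4, 9] / [5, 7];  Q = [1, 3, 6, 9] / [2, 4, 8] / [5, 7];  common shape = (4, 3, 2)

Row-insert the values π_1, π_2, … into P one at a time, bumping the leftmost entry strictly greater than the inserted value down to the next row. The recording tableau Q records, in position (i, j), the step at which that cell was added to P.
  Insert 5 (step 1): P = [5];  Q = [1]
  Insert 2 (step 2): P = [2] / [5];  Q = [1] / [2]
  Insert 7 (step 3): P = [2, 7] / [5];  Q = [1, 3] / [2]
  Insert 4 (step 4): P = [2, 4] / [5, 7];  Q = [1, 3] / [2, 4]
  Insert 1 (step 5): P = [1, 4] / [2, 7] / [5];  Q = [1, 3] / [2, 4] / [5]
  Insert 9 (step 6): P = [1, 4, 9] / [2, 7] / [5];  Q = [1, 3, 6] / [2, 4] / [5]
  Insert 3 (step 7): P = [1, 3, 9] / [2, 4] / [5, 7];  Q = [1, 3, 6] / [2, 4] / [5, 7]
  Insert 6 (step 8): P = [1, 3, 6] / [2, 4, 9] / [5, 7];  Q = [1, 3, 6] / [2, 4, 8] / [5, 7]
  Insert 8 (step 9): P = [1, 3, 6, 8] / [2, 4, 9] / [5, 7];  Q = [1, 3, 6, 9] / [2, 4, 8] / [5, 7]
Final shape: (4, 3, 2).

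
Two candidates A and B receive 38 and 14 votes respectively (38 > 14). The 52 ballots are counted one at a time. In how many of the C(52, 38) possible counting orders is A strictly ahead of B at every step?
Strict-lead orderings = 816446005200

Total orderings of the 52 votes with 38 for A: C(52, 38) = 1768966344600. By the Bertrand ballot formula (Cycle Lemma / reflection principle), the number of orderings in which A is strictly ahead of B throughout is (p − q)/(p + q) · C(p + q, p) = (38 − 14)/(38 + 14) · 1768966344600 = 816446005200.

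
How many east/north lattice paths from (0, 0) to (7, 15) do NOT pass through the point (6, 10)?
Number of paths = 122496

Total paths from (0, 0) to (7, 15): C(22, 7) = 170544. Paths through (6, 10): (paths (0, 0) → (6, 10)) × (paths (6, 10) → (7, 15)) = C(16, 6) · C(6, 1) = 8008 · 6 = 48048. Avoidance count = 170544 − 48048 = 122496.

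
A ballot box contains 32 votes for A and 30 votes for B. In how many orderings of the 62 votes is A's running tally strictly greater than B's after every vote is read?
Strict-lead orderings = 14544636039226909

Total orderings of the 62 votes with 32 for A: C(62, 32) = 450883717216034179. By the Bertrand ballot formula (Cycle Lemma / reflection principle), the number of orderings in which A is strictly ahead of B throughout is (p − q)/(p + q) · C(p + q, p) = (32 − 30)/(32 + 30) · 450883717216034179 = 14544636039226909.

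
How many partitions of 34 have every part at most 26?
p(34, parts ≤ 26) = 12265

Use the recurrence p(n, m) = p(n, m−1) + p(n−m, m): either the largest part is < m (count p(n, m−1)) or the largest part is exactly m (remove one copy of m, count p(n−m, m)). With p(0, ·) = 1 this gives p(34, parts ≤ 26) = 12265. (By conjugating Young diagrams, this also counts partitions of 34 into at most 26 parts.)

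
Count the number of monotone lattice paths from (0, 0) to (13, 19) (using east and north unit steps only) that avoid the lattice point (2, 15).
Number of paths = 347187960

Total paths from (0, 0) to (13, 19): C(32, 13) = 347373600. Paths through (2, 15): (paths (0, 0) → (2, 15)) × (paths (2, 15) → (13, 19)) = C(17, 2) · C(15, 11) = 136 · 1365 = 185640. Avoidance count = 347373600 − 185640 = 347187960.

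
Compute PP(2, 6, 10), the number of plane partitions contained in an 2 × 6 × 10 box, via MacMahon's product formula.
PP(2, 6, 10) = 14158144

Evaluate the triple product over i = 1..2, j = 1..6, k = 1..10. The factors are (2/1) · (3/2) · (4/3) · (5/4) · (6/5) · (7/6) · (8/7) · (9/8) · … (120 factors total). The numerators and denominators telescope so the product is an integer; carrying out the multiplication exactly gives PP(2, 6, 10) = 14158144.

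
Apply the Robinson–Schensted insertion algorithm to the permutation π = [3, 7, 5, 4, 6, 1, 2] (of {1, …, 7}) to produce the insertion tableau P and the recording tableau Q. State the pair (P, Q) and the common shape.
P = [1, 2, 6] / [3, 4] / [5] / [7];  Q = [1, 2, 5] / [3, 7] / [4] / [6];  common shape = (3, 2, 1, 1)

Row-insert the values π_1, π_2, … into P one at a time, bumping the leftmost entry strictly greater than the inserted value down to the next row. The recording tableau Q records, in position (i, j), the step at which that cell was added to P.
  Insert 3 (step 1): P = [3];  Q = [1]
  Insert 7 (step 2): P = [3, 7];  Q = [1, 2]
  Insert 5 (step 3): P = [3, 5] / [7];  Q = [1, 2] / [3]
  Insert 4 (step 4): P = [3, 4] / [5] / [7];  Q = [1, 2] / [3] / [4]
  Insert 6 (step 5): P = [3, 4, 6] / [5] / [7];  Q = [1, 2, 5] / [3] / [4]
  Insert 1 (step 6): P = [1, 4, 6] / [3] / [5] / [7];  Q = [1, 2, 5] / [3] / [4] / [6]
  Insert 2 (step 7): P = [1, 2, 6] / [3, 4] / [5] / [7];  Q = [1, 2, 5] / [3, 7] / [4] / [6]
Final shape: (3, 2, 1, 1).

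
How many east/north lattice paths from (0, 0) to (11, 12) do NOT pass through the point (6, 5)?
Number of paths = 986174

Total paths from (0, 0) to (11, 12): C(23, 11) = 1352078. Paths through (6, 5): (paths (0, 0) → (6, 5)) × (paths (6, 5) → (11, 12)) = C(11, 6) · C(12, 5) = 462 · 792 = 365904. Avoidance count = 1352078 − 365904 = 986174.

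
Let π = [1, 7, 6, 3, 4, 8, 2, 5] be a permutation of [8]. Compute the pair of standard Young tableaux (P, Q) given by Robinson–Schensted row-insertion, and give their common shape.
P = [1, 2, 4, 5] / [3, 8] / [6] / [7];  Q = [1, 2, 5, 6] / [3, 8] / [4] / [7];  common shape = (4, 2, 1, 1)

Row-insert the values π_1, π_2, … into P one at a time, bumping the leftmost entry strictly greater than the inserted value down to the next row. The recording tableau Q records, in position (i, j), the step at which that cell was added to P.
  Insert 1 (step 1): P = [1];  Q = [1]
  Insert 7 (step 2): P = [1, 7];  Q = [1, 2]
  Insert 6 (step 3): P = [1, 6] / [7];  Q = [1, 2] / [3]
  Insert 3 (step 4): P = [1, 3] / [6] / [7];  Q = [1, 2] / [3] / [4]
  Insert 4 (step 5): P = [1, 3, 4] / [6] / [7];  Q = [1, 2, 5] / [3] / [4]
  Insert 8 (step 6): P = [1, 3, 4, 8] / [6] / [7];  Q = [1, 2, 5, 6] / [3] / [4]
  Insert 2 (step 7): P = [1, 2, 4, 8] / [3] / [6] / [7];  Q = [1, 2, 5, 6] / [3] / [4] / [7]
  Insert 5 (step 8): P = [1, 2, 4, 5] / [3, 8] / [6] / [7];  Q = [1, 2, 5, 6] / [3, 8] / [4] / [7]
Final shape: (4, 2, 1, 1).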